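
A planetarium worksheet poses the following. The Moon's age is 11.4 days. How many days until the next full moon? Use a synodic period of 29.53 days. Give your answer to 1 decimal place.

3.4 days

Full moon occurs at elongation 180°, i.e. at age 29.53 × 180/360 = 14.765 d.
That is 14.765 − 11.4 = 3.365 days ahead.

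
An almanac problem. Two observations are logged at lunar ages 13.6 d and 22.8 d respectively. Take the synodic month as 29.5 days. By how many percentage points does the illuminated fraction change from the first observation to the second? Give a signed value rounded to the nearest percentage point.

-56 pp

θ₁ = 360° × 13.6/29.5 = 166.0°, f₁ = (1 − cos θ₁)/2 = 0.985.
θ₂ = 360° × 22.8/29.5 = 278.2°, f₂ = (1 − cos θ₂)/2 = 0.428.
Change = f₂ − f₁ = -0.557 → -56 percentage points.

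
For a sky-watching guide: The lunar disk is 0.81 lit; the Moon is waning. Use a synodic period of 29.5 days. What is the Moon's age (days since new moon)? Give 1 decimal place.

cos θ = 1 − 2f = -0.620, giving a principal value of 128.3°.
Since the Moon is past full (waning), take the reflex angle: θ = 360° − 128.3° = 231.7°.
At 360°/29.5 d per day, 231.7° corresponds to 18.99 days.

19.0 days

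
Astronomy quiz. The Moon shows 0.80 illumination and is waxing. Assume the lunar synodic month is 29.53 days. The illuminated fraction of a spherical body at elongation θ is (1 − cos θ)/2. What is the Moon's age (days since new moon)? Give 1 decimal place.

10.4 days

Invert f = (1 − cos θ)/2 to get cos θ = 1 − 2(0.80) = -0.600, hence θ₀ = arccos -0.600 = 126.9°.
The Moon is waxing (0°–180°), so θ = 126.9° directly.
That fraction of the synodic month is 126.9/360 × 29.53 d ≈ 10.41 d.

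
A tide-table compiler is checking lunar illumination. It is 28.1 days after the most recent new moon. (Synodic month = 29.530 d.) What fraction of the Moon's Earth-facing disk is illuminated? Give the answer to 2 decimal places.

0.02

Phase angle: θ = 360°·(28.1 d)/(29.530 d) = 342.6°.
Illuminated fraction = (1 − cos 342.6°)/2 = (1 − 0.954)/2 ≈ 0.023.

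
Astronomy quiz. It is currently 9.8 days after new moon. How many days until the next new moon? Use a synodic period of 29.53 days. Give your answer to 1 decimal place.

The next new moon completes the synodic month: 29.53 − 9.8 = 19.730 days.

19.7 days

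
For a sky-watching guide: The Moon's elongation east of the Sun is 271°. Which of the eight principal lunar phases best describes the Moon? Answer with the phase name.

The last quarter sector spans roughly 248°–292°; 271° falls inside it.

last quarter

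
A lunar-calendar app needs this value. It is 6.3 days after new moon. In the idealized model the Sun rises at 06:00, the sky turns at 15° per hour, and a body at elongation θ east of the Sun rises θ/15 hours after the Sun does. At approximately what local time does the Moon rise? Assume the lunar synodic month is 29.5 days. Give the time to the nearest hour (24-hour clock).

Elongation θ = 360° × 6.3/29.5 ≈ 76.9°.
The Moon trails the Sun by θ/15 = 76.9/15 ≈ 5.13 hours.
06:00 + 5.13 h ≈ 11:08 → 11:00 to the nearest hour.

11:00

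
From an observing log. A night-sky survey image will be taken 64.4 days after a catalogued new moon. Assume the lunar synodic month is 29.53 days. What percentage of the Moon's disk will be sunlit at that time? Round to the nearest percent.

29%

64.4/29.53 = 2.181 lunations, so 2 complete cycles and 5.34 d into the next.
The Moon has covered 5.34/29.53 of its cycle, so θ ≈ 360° × 5.34/29.53 = 65.1°.
cos 65.1° = 0.421, so f = (1 − 0.421)/2 = 0.289, so 29%.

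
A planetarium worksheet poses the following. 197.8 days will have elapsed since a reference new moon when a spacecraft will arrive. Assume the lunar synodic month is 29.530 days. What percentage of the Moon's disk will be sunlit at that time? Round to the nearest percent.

66%

Reduce mod P: 197.8 − 6×29.530 = 20.62 d into the current lunation.
Elongation θ = 360° × 20.62/29.530 ≈ 251.4°.
With cos θ = (-0.319), the lit fraction is (1 − (-0.319))/2 ≈ 0.660, so 66%.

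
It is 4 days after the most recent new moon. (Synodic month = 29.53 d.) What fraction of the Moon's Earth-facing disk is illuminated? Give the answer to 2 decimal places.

0.17

Phase angle: θ = 360°·(4 d)/(29.53 d) = 48.8°.
Illuminated fraction = (1 − cos 48.8°)/2 = (1 − 0.659)/2 ≈ 0.170.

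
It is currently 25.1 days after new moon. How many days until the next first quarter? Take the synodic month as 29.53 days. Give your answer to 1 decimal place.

11.8 days

First quarter is 0.25 of the way through the cycle: age 0.25 × 29.53 = 7.383 d.
This lunation's first quarter (7.383 d) has passed, so add one period: 36.913 − 25.1 = 11.812 days.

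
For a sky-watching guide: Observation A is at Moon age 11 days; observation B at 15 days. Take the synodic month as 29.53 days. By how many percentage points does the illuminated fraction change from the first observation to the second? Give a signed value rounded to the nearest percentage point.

+15 pp

First observation: θ = 360°·11/29.53 = 134.1°, so f = 0.848.
Second observation: θ = 182.9°, f = 0.999.
Δf = 0.999 − 0.848 = +0.151, i.e. +15 pp.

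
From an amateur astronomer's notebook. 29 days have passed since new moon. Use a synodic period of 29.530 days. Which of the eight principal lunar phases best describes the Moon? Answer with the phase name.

At 29/29.530 of the cycle, θ ≈ 354° — the new moon range.

new moon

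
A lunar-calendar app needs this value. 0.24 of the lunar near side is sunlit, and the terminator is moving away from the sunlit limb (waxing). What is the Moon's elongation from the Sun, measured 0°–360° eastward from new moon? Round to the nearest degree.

59°

From f = (1 − cos θ)/2: cos θ = 1 − 2×0.24 = 0.520; arccos → 58.7°.
Before full moon the principal value applies: θ = 58.7°.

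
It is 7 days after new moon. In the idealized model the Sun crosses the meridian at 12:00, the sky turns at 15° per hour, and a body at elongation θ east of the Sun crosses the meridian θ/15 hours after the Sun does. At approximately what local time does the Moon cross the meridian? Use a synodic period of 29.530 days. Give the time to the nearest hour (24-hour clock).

Phase angle: θ = 360°·(7 d)/(29.530 d) = 85.3°.
The Moon trails the Sun by θ/15 = 85.3/15 ≈ 5.69 hours.
12:00 + 5.69 h ≈ 17:41 → 18:00 to the nearest hour.

18:00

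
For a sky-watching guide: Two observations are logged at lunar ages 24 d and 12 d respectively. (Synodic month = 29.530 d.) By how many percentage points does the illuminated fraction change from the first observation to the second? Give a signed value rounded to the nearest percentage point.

+61 percentage points

θ₁ = 360° × 24/29.530 = 292.6°, f₁ = (1 − cos θ₁)/2 = 0.308.
θ₂ = 360° × 12/29.530 = 146.3°, f₂ = (1 − cos θ₂)/2 = 0.916.
Change = f₂ − f₁ = +0.608 → +61 percentage points.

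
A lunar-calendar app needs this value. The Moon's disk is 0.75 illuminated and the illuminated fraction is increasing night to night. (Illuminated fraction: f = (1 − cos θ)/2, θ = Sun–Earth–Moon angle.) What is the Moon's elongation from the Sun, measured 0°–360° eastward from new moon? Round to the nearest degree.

120°

Invert f = (1 − cos θ)/2 to get cos θ = 1 − 2(0.75) = -0.500, hence θ₀ = arccos -0.500 = 120.0°.
The Moon is waxing (0°–180°), so θ = 120.0° directly.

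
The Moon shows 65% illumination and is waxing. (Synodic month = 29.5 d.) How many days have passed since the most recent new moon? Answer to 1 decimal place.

From f = (1 − cos θ)/2: cos θ = 1 − 2×0.65 = -0.300; arccos → 107.5°.
Before full moon the principal value applies: θ = 107.5°.
Age = 29.5 × 107.5°/360° ≈ 8.81 days.

8.8 days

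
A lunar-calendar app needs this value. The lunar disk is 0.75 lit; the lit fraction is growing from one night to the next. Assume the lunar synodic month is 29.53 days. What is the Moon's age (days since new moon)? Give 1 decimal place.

From f = (1 − cos θ)/2: cos θ = 1 − 2×0.75 = -0.500; arccos → 120.0°.
Before full moon the principal value applies: θ = 120.0°.
At 360°/29.53 d per day, 120.0° corresponds to 9.84 days.

9.8 days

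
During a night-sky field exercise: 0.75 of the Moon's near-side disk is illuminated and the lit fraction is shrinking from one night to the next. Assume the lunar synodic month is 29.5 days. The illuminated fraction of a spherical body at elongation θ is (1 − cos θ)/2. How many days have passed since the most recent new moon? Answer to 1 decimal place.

cos θ = 1 − 2f = -0.500, giving a principal value of 120.0°.
Since the Moon is past full (waning), take the reflex angle: θ = 360° − 120.0° = 240.0°.
That fraction of the synodic month is 240.0/360 × 29.5 d ≈ 19.67 d.

19.7 days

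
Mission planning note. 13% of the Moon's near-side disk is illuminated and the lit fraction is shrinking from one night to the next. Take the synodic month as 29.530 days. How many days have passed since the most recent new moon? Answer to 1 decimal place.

Invert f = (1 − cos θ)/2 to get cos θ = 1 − 2(0.13) = 0.740, hence θ₀ = arccos 0.740 = 42.3°.
Since the Moon is past full (waning), take the reflex angle: θ = 360° − 42.3° = 317.7°.
At 360°/29.530 d per day, 317.7° corresponds to 26.06 days.

26.1 days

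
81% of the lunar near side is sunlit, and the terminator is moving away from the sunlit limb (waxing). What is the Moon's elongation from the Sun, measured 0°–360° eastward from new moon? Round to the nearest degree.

128°

Invert f = (1 − cos θ)/2 to get cos θ = 1 − 2(0.81) = -0.620, hence θ₀ = arccos -0.620 = 128.3°.
The Moon is waxing (0°–180°), so θ = 128.3° directly.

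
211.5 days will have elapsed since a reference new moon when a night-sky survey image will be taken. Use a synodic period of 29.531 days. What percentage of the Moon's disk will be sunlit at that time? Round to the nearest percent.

24%

211.5 d spans 7 complete synodic months (7 × 29.531 = 206.72 d) plus 4.78 d.
Elongation θ = 360° × 4.78/29.531 ≈ 58.3°.
cos 58.3° = 0.525, so f = (1 − 0.525)/2 = 0.237, so 24%.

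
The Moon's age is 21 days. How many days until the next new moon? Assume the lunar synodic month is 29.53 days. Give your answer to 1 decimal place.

8.5 days

The next new moon completes the synodic month: 29.53 − 21 = 8.530 days.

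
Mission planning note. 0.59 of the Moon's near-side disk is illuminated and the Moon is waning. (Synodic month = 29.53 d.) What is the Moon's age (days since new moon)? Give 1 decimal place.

Invert f = (1 − cos θ)/2 to get cos θ = 1 − 2(0.59) = -0.180, hence θ₀ = arccos -0.180 = 100.4°.
Waning ⇒ past full, so θ = 360° − 100.4° = 259.6°.
At 360°/29.53 d per day, 259.6° corresponds to 21.30 days.

21.3 days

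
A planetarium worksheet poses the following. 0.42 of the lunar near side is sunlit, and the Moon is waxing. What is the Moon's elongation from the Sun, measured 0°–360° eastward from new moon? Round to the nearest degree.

From f = (1 − cos θ)/2: cos θ = 1 − 2×0.42 = 0.160; arccos → 80.8°.
Waxing ⇒ before full, so θ = 80.8°.

81°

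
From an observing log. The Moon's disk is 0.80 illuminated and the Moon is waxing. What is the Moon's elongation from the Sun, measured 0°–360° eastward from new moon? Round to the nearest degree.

From f = (1 − cos θ)/2: cos θ = 1 − 2×0.80 = -0.600; arccos → 126.9°.
Waxing ⇒ before full, so θ = 126.9°.

127°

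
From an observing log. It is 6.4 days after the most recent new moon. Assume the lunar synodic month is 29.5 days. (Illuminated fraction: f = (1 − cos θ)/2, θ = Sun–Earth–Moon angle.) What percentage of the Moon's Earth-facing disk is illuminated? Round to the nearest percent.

40%

Phase angle: θ = 360°·(6.4 d)/(29.5 d) = 78.1°.
With cos θ = 0.206, the lit fraction is (1 − 0.206)/2 ≈ 0.397, so 40%.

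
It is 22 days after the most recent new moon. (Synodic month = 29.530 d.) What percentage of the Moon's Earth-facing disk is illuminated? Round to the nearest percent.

52%

The Moon has covered 22/29.530 of its cycle, so θ ≈ 360° × 22/29.530 = 268.2°.
cos 268.2° = (-0.031), so f = (1 − (-0.031))/2 = 0.516, so 52%.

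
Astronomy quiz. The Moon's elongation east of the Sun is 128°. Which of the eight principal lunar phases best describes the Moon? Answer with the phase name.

waxing gibbous

The waxing gibbous sector spans roughly 112°–158°; 128° falls inside it.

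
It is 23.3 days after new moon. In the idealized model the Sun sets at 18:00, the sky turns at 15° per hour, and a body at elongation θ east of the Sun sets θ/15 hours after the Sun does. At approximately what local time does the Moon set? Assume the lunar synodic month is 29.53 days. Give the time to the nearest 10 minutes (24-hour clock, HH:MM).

13:00

The Moon has covered 23.3/29.53 of its cycle, so θ ≈ 360° × 23.3/29.53 = 284.1°.
The Moon trails the Sun by θ/15 = 284.1/15 ≈ 18.94 hours.
18:00 + 18.937 h ≈ 12:56 → 13:00 to the nearest ten minutes.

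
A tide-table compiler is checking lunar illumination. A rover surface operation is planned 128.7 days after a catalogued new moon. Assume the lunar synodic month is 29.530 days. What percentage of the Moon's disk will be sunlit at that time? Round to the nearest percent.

81%

128.7 d spans 4 complete synodic months (4 × 29.530 = 118.12 d) plus 10.58 d.
Phase angle: θ = 360°·(10.58 d)/(29.530 d) = 129.0°.
Illuminated fraction = (1 − cos 129.0°)/2 = (1 − (-0.629))/2 ≈ 0.815, so 81%.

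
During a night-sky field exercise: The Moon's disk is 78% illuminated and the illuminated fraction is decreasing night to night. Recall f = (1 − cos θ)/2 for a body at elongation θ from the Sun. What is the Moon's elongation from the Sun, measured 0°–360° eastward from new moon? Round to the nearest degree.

From f = (1 − cos θ)/2: cos θ = 1 − 2×0.78 = -0.560; arccos → 124.1°.
A waning Moon lies in 180°–360°, so θ = 360° − 124.1° = 235.9°.

236°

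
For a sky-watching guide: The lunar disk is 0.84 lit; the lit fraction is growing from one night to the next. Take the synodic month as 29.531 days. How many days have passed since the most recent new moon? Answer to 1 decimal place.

cos θ = 1 − 2f = -0.680, giving a principal value of 132.8°.
The Moon is waxing (0°–180°), so θ = 132.8° directly.
That fraction of the synodic month is 132.8/360 × 29.531 d ≈ 10.90 d.

10.9 days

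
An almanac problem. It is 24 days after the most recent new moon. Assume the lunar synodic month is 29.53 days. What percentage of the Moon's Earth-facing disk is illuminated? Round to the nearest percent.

31%

The Moon has covered 24/29.53 of its cycle, so θ ≈ 360° × 24/29.53 = 292.6°.
With cos θ = 0.384, the lit fraction is (1 − 0.384)/2 ≈ 0.308, so 31%.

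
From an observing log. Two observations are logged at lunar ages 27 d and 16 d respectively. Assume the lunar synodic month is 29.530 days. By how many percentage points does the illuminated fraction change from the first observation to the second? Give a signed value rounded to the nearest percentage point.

θ₁ = 360° × 27/29.530 = 329.2°, f₁ = (1 − cos θ₁)/2 = 0.071.
θ₂ = 360° × 16/29.530 = 195.1°, f₂ = (1 − cos θ₂)/2 = 0.983.
Change = f₂ − f₁ = +0.912 → +91 percentage points.

+91 pp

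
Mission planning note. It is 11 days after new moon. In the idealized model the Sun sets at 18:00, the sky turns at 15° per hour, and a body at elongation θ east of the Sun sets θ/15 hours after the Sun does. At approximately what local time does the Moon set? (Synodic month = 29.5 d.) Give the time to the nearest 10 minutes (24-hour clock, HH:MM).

Phase angle: θ = 360°·(11 d)/(29.5 d) = 134.2°.
Delay after the Sun = 134.2° / (15°/h) ≈ 8.95 h.
18:00 + 8.949 h ≈ 02:57 → 03:00 to the nearest ten minutes.

03:00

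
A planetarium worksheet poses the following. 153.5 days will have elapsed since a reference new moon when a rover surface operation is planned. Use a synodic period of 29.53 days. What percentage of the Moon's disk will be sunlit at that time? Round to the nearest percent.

153.5 d spans 5 complete synodic months (5 × 29.53 = 147.65 d) plus 5.85 d.
Elongation θ = 360° × 5.85/29.53 ≈ 71.3°.
With cos θ = 0.320, the lit fraction is (1 − 0.320)/2 ≈ 0.340, so 34%.

34%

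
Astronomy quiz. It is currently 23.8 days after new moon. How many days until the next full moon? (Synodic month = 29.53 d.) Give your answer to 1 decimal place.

Full moon is 0.5 of the way through the cycle: age 0.5 × 29.53 = 14.765 d.
Already past this cycle's full moon; the next is at 14.765 + 29.53 = 44.295 d, so 44.295 − 23.8 = 20.495 days.

20.5 days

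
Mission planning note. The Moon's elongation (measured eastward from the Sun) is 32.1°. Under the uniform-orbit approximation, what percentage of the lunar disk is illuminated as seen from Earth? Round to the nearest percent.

8%

f = (1 − cos 32.1°)/2 = (1 − 0.847)/2 ≈ 0.076, i.e. 8%.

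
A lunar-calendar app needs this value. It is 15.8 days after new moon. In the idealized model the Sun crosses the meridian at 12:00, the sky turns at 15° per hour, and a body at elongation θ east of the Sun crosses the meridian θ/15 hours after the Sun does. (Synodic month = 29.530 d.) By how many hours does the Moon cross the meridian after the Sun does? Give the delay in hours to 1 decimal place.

Elongation θ = 360° × 15.8/29.530 ≈ 192.6°.
At 15° of sky rotation per hour, 192.6° corresponds to a 12.84 h lag.
So the Moon crosses the meridian 12.84 h after the Sun.

12.8 h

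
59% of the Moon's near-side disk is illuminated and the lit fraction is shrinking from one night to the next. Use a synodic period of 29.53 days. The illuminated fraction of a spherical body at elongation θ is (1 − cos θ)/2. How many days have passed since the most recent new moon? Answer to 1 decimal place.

21.3 days

Invert f = (1 − cos θ)/2 to get cos θ = 1 − 2(0.59) = -0.180, hence θ₀ = arccos -0.180 = 100.4°.
Since the Moon is past full (waning), take the reflex angle: θ = 360° − 100.4° = 259.6°.
At 360°/29.53 d per day, 259.6° corresponds to 21.30 days.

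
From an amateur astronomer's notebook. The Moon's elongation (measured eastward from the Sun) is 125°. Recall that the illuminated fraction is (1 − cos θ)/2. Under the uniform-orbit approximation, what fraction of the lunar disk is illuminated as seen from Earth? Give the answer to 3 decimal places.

Half-versine of 125°: (1 − (-0.574))/2 = 0.787.

0.787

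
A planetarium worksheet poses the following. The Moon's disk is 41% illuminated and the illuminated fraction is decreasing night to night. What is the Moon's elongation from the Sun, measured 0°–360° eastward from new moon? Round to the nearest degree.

280°

From f = (1 − cos θ)/2: cos θ = 1 − 2×0.41 = 0.180; arccos → 79.6°.
Since the Moon is past full (waning), take the reflex angle: θ = 360° − 79.6° = 280.4°.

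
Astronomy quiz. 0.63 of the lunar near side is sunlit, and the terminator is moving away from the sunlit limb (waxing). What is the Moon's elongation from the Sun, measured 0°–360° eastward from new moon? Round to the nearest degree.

105°

From f = (1 − cos θ)/2: cos θ = 1 − 2×0.63 = -0.260; arccos → 105.1°.
Waxing ⇒ before full, so θ = 105.1°.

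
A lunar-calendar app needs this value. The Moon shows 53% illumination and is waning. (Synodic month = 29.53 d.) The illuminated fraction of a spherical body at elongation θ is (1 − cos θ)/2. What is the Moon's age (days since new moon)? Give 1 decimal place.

From f = (1 − cos θ)/2: cos θ = 1 − 2×0.53 = -0.060; arccos → 93.4°.
Since the Moon is past full (waning), take the reflex angle: θ = 360° − 93.4° = 266.6°.
At 360°/29.53 d per day, 266.6° corresponds to 21.87 days.

21.9 days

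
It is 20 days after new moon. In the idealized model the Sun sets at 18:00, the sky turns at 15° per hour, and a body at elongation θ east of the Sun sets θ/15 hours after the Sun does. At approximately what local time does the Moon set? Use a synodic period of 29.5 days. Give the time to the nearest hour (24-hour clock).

10:00

Elongation θ = 360° × 20/29.5 ≈ 244.1°.
The Moon trails the Sun by θ/15 = 244.1/15 ≈ 16.27 hours.
18:00 + 16.27 h ≈ 10:16 → 10:00 to the nearest hour.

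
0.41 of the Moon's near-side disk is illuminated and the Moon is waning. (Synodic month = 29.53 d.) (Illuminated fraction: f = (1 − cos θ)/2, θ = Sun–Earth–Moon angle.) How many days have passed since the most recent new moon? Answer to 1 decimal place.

23.0 days

Invert f = (1 − cos θ)/2 to get cos θ = 1 − 2(0.41) = 0.180, hence θ₀ = arccos 0.180 = 79.6°.
A waning Moon lies in 180°–360°, so θ = 360° − 79.6° = 280.4°.
That fraction of the synodic month is 280.4/360 × 29.53 d ≈ 23.00 d.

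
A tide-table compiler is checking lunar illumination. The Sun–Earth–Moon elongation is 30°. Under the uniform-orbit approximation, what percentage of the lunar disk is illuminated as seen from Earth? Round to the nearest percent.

cos 30° = 0.866, so f = (1 − 0.866)/2 = 0.067, i.e. 7%.

7%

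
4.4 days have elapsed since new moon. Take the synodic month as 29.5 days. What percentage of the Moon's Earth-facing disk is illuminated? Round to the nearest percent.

Elongation θ = 360° × 4.4/29.5 ≈ 53.7°.
cos 53.7° = 0.592, so f = (1 − 0.592)/2 = 0.204, so 20%.

20%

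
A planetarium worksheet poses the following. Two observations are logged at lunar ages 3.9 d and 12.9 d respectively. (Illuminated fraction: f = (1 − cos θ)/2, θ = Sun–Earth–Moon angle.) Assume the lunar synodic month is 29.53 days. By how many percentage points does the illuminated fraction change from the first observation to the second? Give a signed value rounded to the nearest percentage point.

+80 pp

First observation: θ = 360°·3.9/29.53 = 47.5°, so f = 0.162.
Second observation: θ = 157.3°, f = 0.961.
Δf = 0.961 − 0.162 = +0.799, i.e. +80 pp.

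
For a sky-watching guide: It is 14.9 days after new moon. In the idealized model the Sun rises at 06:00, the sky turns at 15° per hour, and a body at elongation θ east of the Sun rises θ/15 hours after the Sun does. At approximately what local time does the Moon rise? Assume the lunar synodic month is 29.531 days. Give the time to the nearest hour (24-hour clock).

18:00

The Moon has covered 14.9/29.531 of its cycle, so θ ≈ 360° × 14.9/29.531 = 181.6°.
The Moon trails the Sun by θ/15 = 181.6/15 ≈ 12.11 hours.
06:00 + 12.11 h ≈ 18:07 → 18:00 to the nearest hour.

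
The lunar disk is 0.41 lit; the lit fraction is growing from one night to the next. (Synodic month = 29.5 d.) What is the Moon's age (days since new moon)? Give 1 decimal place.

From f = (1 − cos θ)/2: cos θ = 1 − 2×0.41 = 0.180; arccos → 79.6°.
Before full moon the principal value applies: θ = 79.6°.
At 360°/29.5 d per day, 79.6° corresponds to 6.53 days.

6.5 days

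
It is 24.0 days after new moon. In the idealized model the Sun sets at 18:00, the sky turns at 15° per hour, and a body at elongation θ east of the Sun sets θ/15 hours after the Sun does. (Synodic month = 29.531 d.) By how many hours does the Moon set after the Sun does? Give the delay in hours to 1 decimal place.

19.5 h

Phase angle: θ = 360°·(24.0 d)/(29.531 d) = 292.6°.
Delay after the Sun = 292.6° / (15°/h) ≈ 19.50 h.
So the Moon sets 19.50 h after the Sun.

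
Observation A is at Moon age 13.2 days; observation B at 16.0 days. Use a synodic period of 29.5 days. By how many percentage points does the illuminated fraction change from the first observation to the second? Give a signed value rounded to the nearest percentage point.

First observation: θ = 360°·13.2/29.5 = 161.1°, so f = 0.973.
Second observation: θ = 195.3°, f = 0.982.
Δf = 0.982 − 0.973 = +0.009, i.e. +1 pp.

+1 percentage points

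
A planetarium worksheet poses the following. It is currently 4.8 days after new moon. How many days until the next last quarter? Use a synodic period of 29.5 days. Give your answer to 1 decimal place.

17.3 days

Last quarter occurs at elongation 270°, i.e. at age 29.5 × 270/360 = 22.125 d.
That is 22.125 − 4.8 = 17.325 days ahead.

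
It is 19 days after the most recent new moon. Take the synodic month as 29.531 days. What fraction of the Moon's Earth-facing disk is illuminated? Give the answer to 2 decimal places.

Phase angle: θ = 360°·(19 d)/(29.531 d) = 231.6°.
Illuminated fraction = (1 − cos 231.6°)/2 = (1 − (-0.621))/2 ≈ 0.810.

0.81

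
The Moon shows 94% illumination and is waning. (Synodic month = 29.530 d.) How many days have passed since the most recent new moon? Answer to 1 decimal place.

Invert f = (1 − cos θ)/2 to get cos θ = 1 − 2(0.94) = -0.880, hence θ₀ = arccos -0.880 = 151.6°.
A waning Moon lies in 180°–360°, so θ = 360° − 151.6° = 208.4°.
That fraction of the synodic month is 208.4/360 × 29.530 d ≈ 17.09 d.

17.1 days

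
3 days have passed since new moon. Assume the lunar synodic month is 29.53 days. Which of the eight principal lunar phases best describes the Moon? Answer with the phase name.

At 3/29.53 of the cycle, θ ≈ 37° — the waxing crescent range.

waxing crescent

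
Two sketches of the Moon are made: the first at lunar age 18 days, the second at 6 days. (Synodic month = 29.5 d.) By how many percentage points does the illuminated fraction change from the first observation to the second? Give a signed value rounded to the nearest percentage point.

θ₁ = 360° × 18/29.5 = 219.7°, f₁ = (1 − cos θ₁)/2 = 0.885.
θ₂ = 360° × 6/29.5 = 73.2°, f₂ = (1 − cos θ₂)/2 = 0.356.
Change = f₂ − f₁ = -0.529 → -53 percentage points.

-53 percentage points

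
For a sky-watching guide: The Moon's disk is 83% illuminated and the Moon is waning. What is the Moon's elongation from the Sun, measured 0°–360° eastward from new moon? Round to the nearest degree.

229°

From f = (1 − cos θ)/2: cos θ = 1 − 2×0.83 = -0.660; arccos → 131.3°.
A waning Moon lies in 180°–360°, so θ = 360° − 131.3° = 228.7°.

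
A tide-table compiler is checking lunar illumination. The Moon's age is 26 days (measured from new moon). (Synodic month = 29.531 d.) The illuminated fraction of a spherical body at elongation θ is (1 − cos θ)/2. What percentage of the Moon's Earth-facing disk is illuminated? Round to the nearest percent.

Phase angle: θ = 360°·(26 d)/(29.531 d) = 317.0°.
Illuminated fraction = (1 − cos 317.0°)/2 = (1 − 0.731)/2 ≈ 0.135, so 13%.

13%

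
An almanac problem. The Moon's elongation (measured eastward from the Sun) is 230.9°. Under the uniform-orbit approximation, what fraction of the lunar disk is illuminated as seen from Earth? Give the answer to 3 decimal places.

0.815

Half-versine of 230.9°: (1 − (-0.631))/2 = 0.815.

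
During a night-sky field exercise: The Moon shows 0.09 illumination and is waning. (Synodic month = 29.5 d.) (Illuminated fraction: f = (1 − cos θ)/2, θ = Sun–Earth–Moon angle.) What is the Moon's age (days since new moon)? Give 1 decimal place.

26.6 days

Invert f = (1 − cos θ)/2 to get cos θ = 1 − 2(0.09) = 0.820, hence θ₀ = arccos 0.820 = 34.9°.
Waning ⇒ past full, so θ = 360° − 34.9° = 325.1°.
Age = 29.5 × 325.1°/360° ≈ 26.64 days.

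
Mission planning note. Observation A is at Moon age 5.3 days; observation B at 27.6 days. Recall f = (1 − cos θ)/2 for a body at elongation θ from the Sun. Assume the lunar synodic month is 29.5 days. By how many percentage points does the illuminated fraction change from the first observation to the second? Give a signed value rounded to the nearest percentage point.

θ₁ = 360° × 5.3/29.5 = 64.7°, f₁ = (1 − cos θ₁)/2 = 0.286.
θ₂ = 360° × 27.6/29.5 = 336.8°, f₂ = (1 − cos θ₂)/2 = 0.040.
Change = f₂ − f₁ = -0.246 → -25 percentage points.

-25 pp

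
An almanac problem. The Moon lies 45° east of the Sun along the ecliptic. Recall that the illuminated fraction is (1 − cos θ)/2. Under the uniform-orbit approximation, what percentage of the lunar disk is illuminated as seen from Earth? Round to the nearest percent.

15%

Half-versine of 45°: (1 − 0.707)/2 = 0.146, i.e. 15%.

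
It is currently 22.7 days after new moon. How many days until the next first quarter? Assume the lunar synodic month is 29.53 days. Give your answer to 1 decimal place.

14.2 days

First quarter is 0.25 of the way through the cycle: age 0.25 × 29.53 = 7.383 d.
Already past this cycle's first quarter; the next is at 7.383 + 29.53 = 36.913 d, so 36.913 − 22.7 = 14.213 days.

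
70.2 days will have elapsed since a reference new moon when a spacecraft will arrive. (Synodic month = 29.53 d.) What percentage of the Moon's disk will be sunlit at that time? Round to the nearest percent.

86%

70.2/29.53 = 2.377 lunations, so 2 complete cycles and 11.14 d into the next.
Phase angle: θ = 360°·(11.14 d)/(29.53 d) = 135.8°.
Illuminated fraction = (1 − cos 135.8°)/2 = (1 − (-0.717))/2 ≈ 0.859, so 86%.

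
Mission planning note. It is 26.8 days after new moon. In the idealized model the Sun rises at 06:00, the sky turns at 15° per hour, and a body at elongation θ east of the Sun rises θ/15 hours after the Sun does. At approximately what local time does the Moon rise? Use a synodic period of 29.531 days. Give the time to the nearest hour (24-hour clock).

The Moon has covered 26.8/29.531 of its cycle, so θ ≈ 360° × 26.8/29.531 = 326.7°.
Delay after the Sun = 326.7° / (15°/h) ≈ 21.78 h.
06:00 + 21.78 h ≈ 03:47 → 04:00 to the nearest hour.

04:00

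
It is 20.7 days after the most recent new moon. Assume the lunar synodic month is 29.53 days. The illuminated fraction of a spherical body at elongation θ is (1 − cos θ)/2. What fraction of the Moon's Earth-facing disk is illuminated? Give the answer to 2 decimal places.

The Moon has covered 20.7/29.53 of its cycle, so θ ≈ 360° × 20.7/29.53 = 252.4°.
cos 252.4° = (-0.303), so f = (1 − (-0.303))/2 = 0.652.

0.65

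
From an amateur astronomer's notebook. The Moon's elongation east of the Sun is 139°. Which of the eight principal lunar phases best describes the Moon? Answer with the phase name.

The waxing gibbous sector spans roughly 112°–158°; 139° falls inside it.

waxing gibbous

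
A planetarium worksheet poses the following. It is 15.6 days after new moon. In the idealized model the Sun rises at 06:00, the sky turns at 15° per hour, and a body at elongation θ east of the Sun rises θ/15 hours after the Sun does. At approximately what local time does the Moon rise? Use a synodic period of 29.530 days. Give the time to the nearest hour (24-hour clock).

19:00

The Moon has covered 15.6/29.530 of its cycle, so θ ≈ 360° × 15.6/29.530 = 190.2°.
At 15° of sky rotation per hour, 190.2° corresponds to a 12.68 h lag.
06:00 + 12.68 h ≈ 18:41 → 19:00 to the nearest hour.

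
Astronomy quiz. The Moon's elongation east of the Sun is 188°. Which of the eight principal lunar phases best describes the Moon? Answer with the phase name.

The full moon sector spans roughly 158°–202°; 188° falls inside it.

full moon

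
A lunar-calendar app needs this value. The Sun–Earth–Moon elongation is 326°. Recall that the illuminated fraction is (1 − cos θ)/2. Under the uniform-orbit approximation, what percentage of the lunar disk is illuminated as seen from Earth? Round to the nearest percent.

9%

f = (1 − cos 326°)/2 = (1 − 0.829)/2 ≈ 0.085, i.e. 9%.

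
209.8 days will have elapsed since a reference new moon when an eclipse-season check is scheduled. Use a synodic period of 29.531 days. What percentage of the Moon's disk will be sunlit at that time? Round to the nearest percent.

209.8/29.531 = 7.104 lunations, so 7 complete cycles and 3.08 d into the next.
The Moon has covered 3.08/29.531 of its cycle, so θ ≈ 360° × 3.08/29.531 = 37.6°.
With cos θ = 0.792, the lit fraction is (1 − 0.792)/2 ≈ 0.104, so 10%.

10%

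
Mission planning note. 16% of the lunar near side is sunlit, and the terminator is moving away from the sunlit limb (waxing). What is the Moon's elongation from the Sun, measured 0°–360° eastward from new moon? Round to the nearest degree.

47°

Invert f = (1 − cos θ)/2 to get cos θ = 1 − 2(0.16) = 0.680, hence θ₀ = arccos 0.680 = 47.2°.
Waxing ⇒ before full, so θ = 47.2°.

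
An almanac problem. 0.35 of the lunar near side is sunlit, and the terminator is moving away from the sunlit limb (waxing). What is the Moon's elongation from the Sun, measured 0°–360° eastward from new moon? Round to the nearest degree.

From f = (1 − cos θ)/2: cos θ = 1 − 2×0.35 = 0.300; arccos → 72.5°.
Waxing ⇒ before full, so θ = 72.5°.

73°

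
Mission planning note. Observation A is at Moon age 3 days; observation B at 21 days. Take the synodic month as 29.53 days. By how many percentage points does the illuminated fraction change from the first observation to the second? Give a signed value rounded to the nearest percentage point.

+52 pp

θ₁ = 360° × 3/29.53 = 36.6°, f₁ = (1 − cos θ₁)/2 = 0.098.
θ₂ = 360° × 21/29.53 = 256.0°, f₂ = (1 − cos θ₂)/2 = 0.621.
Change = f₂ − f₁ = +0.522 → +52 percentage points.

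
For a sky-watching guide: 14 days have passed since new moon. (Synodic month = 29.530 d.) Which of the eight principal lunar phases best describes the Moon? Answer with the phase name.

full moon

θ ≈ 360° × 14/29.530 = 171°, which falls in the full moon sector.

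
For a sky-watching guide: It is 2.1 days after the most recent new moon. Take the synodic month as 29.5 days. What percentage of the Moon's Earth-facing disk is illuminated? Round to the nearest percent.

The Moon has covered 2.1/29.5 of its cycle, so θ ≈ 360° × 2.1/29.5 = 25.6°.
cos 25.6° = 0.902, so f = (1 − 0.902)/2 = 0.049, so 5%.

5%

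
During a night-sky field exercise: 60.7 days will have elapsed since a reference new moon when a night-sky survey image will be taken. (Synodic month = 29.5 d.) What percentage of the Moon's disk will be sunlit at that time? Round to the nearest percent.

3%

60.7/29.5 = 2.058 lunations, so 2 complete cycles and 1.70 d into the next.
Elongation θ = 360° × 1.70/29.5 ≈ 20.7°.
cos 20.7° = 0.935, so f = (1 − 0.935)/2 = 0.032, so 3%.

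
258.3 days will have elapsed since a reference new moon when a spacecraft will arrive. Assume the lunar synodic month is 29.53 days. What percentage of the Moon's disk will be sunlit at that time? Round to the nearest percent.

51%

258.3 d spans 8 complete synodic months (8 × 29.53 = 236.24 d) plus 22.06 d.
Elongation θ = 360° × 22.06/29.53 ≈ 268.9°.
With cos θ = (-0.019), the lit fraction is (1 − (-0.019))/2 ≈ 0.509, so 51%.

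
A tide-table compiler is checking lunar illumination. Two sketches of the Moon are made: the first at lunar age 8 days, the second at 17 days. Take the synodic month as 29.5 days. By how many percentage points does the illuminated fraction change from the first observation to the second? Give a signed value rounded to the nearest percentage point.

+38 percentage points

θ₁ = 360° × 8/29.5 = 97.6°, f₁ = (1 − cos θ₁)/2 = 0.566.
θ₂ = 360° × 17/29.5 = 207.5°, f₂ = (1 − cos θ₂)/2 = 0.944.
Change = f₂ − f₁ = +0.377 → +38 percentage points.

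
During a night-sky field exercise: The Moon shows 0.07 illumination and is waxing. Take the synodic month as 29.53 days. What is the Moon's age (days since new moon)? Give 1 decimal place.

2.5 days

From f = (1 − cos θ)/2: cos θ = 1 − 2×0.07 = 0.860; arccos → 30.7°.
Before full moon the principal value applies: θ = 30.7°.
At 360°/29.53 d per day, 30.7° corresponds to 2.52 days.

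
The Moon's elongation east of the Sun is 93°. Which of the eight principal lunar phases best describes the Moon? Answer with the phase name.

first quarter

The first quarter sector spans roughly 68°–112°; 93° falls inside it.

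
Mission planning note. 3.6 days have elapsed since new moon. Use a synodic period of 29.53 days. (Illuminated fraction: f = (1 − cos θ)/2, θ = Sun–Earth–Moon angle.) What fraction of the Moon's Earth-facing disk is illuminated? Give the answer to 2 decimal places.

0.14

Elongation θ = 360° × 3.6/29.53 ≈ 43.9°.
cos 43.9° = 0.721, so f = (1 − 0.721)/2 = 0.140.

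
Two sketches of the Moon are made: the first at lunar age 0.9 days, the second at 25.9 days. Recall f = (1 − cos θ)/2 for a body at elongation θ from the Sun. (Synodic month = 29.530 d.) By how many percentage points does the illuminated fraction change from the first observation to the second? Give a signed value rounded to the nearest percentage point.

+13 pp

First observation: θ = 360°·0.9/29.530 = 11.0°, so f = 0.009.
Second observation: θ = 315.7°, f = 0.142.
Δf = 0.142 − 0.009 = +0.133, i.e. +13 pp.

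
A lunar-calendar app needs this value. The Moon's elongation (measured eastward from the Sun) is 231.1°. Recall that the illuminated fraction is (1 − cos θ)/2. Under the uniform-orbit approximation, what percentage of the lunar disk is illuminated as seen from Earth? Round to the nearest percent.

81%

f = (1 − cos 231.1°)/2 = (1 − (-0.628))/2 ≈ 0.814, i.e. 81%.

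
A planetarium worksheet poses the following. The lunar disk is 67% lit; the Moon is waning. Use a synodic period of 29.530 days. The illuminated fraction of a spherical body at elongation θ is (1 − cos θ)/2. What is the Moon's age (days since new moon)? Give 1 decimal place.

cos θ = 1 − 2f = -0.340, giving a principal value of 109.9°.
Waning ⇒ past full, so θ = 360° − 109.9° = 250.1°.
At 360°/29.530 d per day, 250.1° corresponds to 20.52 days.

20.5 days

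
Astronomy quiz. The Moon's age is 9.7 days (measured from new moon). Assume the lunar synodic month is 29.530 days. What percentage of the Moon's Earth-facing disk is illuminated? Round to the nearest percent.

74%

The Moon has covered 9.7/29.530 of its cycle, so θ ≈ 360° × 9.7/29.530 = 118.3°.
Illuminated fraction = (1 − cos 118.3°)/2 = (1 − (-0.473))/2 ≈ 0.737, so 74%.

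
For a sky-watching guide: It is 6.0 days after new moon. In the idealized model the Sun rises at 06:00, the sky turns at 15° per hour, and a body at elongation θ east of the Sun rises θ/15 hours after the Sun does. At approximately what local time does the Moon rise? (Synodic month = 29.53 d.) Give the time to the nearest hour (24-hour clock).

The Moon has covered 6.0/29.53 of its cycle, so θ ≈ 360° × 6.0/29.53 = 73.1°.
At 15° of sky rotation per hour, 73.1° corresponds to a 4.88 h lag.
06:00 + 4.88 h ≈ 10:53 → 11:00 to the nearest hour.

11:00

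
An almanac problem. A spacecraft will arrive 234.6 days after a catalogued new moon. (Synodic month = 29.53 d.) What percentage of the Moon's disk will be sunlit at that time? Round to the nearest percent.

234.6 d spans 7 complete synodic months (7 × 29.53 = 206.71 d) plus 27.89 d.
The Moon has covered 27.89/29.53 of its cycle, so θ ≈ 360° × 27.89/29.53 = 340.0°.
With cos θ = 0.940, the lit fraction is (1 − 0.940)/2 ≈ 0.030, so 3%.

3%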